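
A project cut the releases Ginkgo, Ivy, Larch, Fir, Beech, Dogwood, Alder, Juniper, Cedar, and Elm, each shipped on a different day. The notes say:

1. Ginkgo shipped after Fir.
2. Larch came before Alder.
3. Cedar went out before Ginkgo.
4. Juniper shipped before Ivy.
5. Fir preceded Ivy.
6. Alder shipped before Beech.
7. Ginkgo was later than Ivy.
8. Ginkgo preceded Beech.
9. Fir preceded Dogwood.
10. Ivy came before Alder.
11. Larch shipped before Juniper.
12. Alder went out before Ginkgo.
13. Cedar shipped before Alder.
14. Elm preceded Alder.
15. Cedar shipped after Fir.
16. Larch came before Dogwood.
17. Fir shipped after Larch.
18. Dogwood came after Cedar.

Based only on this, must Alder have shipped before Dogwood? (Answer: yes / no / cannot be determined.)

No chain of stated constraints runs from Alder to Dogwood, and none runs from Dogwood to Alder either.
So the relative order of Alder and Dogwood is not fixed by the given facts.

cannot be determined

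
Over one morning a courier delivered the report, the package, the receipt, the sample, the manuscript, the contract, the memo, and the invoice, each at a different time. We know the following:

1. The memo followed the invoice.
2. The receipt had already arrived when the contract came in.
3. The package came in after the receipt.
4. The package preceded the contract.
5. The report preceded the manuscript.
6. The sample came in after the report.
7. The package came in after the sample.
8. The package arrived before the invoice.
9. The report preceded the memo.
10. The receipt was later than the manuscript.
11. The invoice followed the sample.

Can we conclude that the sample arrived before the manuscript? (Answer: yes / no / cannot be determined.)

cannot be determined

No chain of stated constraints runs from the sample to the manuscript, and none runs from the manuscript to the sample either.
So the relative order of the sample and the manuscript is not fixed by the given facts.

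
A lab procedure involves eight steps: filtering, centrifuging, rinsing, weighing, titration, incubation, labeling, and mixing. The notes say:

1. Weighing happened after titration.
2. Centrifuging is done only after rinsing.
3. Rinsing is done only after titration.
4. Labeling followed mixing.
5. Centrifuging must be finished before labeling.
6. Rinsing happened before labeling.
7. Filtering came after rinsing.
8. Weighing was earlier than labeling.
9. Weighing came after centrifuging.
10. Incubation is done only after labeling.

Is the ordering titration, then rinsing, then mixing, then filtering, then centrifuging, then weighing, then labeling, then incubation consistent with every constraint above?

Check each stated constraint against the proposed order — e.g. titration is ahead of weighing; rinsing is ahead of labeling. Every pair is in the required order; nothing is violated.

yes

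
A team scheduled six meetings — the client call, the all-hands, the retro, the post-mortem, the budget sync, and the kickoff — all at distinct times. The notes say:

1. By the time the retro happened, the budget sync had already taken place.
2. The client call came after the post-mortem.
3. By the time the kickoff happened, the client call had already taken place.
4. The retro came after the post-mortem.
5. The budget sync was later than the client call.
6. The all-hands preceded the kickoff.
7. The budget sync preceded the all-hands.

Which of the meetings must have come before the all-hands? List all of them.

the budget sync, the client call, the post-mortem

Directly stated before the all-hands: the budget sync.
The client call reaches the all-hands via the client call → the budget sync → the all-hands.
The post-mortem reaches the all-hands via the post-mortem → the client call → the budget sync → the all-hands.
No chain forces the kickoff (or any of the others) ahead of the all-hands.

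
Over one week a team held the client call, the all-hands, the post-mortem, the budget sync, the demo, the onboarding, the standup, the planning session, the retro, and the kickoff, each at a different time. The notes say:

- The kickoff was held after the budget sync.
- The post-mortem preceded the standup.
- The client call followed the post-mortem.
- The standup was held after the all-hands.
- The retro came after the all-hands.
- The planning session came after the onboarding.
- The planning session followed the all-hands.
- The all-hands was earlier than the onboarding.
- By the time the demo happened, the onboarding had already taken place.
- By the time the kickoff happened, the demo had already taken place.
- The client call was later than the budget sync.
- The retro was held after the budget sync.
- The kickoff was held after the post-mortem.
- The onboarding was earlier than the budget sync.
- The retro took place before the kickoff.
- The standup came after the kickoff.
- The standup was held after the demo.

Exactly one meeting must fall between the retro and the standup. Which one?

the kickoff

Tracing the constraints gives the retro → the kickoff → the standup, so the kickoff sits after the retro and before the standup.
No other meeting is forced both after the retro and before the standup.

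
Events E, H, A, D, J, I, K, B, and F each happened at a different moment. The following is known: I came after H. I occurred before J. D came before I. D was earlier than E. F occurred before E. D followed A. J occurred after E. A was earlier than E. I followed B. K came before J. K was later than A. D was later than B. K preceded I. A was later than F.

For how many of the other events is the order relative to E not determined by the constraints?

3

Forced before E: A, B, D, and F; forced after E: J.
That leaves H, I, and K with no forced order relative to E — 3.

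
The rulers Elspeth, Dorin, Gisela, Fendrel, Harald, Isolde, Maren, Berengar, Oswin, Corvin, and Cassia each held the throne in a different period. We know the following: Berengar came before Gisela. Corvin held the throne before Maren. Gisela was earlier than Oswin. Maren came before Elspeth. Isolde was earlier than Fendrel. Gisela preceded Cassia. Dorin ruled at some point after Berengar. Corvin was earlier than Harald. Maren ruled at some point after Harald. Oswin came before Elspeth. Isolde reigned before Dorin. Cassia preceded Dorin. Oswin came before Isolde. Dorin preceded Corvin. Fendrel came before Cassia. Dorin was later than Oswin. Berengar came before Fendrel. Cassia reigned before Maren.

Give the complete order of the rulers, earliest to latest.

The constraints fix every adjacent pair, so only one ordering works:
Berengar → Gisela → Oswin → Isolde → Fendrel → Cassia → Dorin → Corvin → Harald → Maren → Elspeth.

Berengar, Gisela, Oswin, Isolde, Fendrel, Cassia, Dorin, Corvin, Harald, Maren, Elspeth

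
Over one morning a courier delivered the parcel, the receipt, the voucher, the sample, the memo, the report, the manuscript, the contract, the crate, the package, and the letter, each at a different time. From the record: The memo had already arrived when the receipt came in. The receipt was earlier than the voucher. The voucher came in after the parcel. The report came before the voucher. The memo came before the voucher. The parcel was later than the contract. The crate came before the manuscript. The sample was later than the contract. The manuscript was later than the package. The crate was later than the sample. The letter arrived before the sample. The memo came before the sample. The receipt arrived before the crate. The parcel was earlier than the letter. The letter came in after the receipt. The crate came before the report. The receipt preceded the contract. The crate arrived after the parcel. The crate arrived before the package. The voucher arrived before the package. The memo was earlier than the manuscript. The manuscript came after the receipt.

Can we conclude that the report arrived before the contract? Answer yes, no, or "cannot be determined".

no

Tracing the constraints gives the contract → the sample → the crate → the report, so the contract must come before the report.
That means the report cannot be before the contract.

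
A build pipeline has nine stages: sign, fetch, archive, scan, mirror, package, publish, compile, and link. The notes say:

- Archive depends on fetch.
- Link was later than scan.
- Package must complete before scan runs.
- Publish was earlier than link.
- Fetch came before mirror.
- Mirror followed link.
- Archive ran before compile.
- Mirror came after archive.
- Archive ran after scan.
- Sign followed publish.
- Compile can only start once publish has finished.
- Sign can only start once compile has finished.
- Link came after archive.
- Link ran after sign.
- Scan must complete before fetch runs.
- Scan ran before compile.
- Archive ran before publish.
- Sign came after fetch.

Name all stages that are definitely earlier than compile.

Directly stated before compile: archive, publish, and scan.
Fetch reaches compile via fetch → archive → compile.
Package reaches compile via package → scan → compile.

archive, fetch, package, publish, scan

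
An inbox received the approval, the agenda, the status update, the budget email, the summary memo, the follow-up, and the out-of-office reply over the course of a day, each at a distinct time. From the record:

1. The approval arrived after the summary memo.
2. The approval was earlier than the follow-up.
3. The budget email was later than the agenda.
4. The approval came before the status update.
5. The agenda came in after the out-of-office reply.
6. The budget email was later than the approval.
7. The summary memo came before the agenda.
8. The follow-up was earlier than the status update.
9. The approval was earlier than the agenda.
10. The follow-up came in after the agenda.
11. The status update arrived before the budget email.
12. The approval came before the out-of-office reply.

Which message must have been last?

Every other message has a chain of constraints placing it before the budget email, so the budget email is last.

the budget email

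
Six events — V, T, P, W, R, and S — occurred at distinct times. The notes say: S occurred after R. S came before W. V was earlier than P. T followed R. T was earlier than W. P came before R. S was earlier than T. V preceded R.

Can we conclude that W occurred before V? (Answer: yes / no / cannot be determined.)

Tracing the constraints gives V → R → S → W, so V must come before W.
That means W cannot be before V.

no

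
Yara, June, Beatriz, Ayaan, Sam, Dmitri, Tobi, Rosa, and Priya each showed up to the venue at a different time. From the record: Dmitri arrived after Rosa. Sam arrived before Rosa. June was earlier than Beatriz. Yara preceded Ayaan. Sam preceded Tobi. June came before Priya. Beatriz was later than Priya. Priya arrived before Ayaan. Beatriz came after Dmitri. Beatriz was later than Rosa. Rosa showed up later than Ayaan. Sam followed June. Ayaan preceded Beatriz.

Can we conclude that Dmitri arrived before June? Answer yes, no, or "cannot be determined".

Tracing the constraints gives June → Sam → Rosa → Dmitri, so June must come before Dmitri.
That means Dmitri cannot be before June.

no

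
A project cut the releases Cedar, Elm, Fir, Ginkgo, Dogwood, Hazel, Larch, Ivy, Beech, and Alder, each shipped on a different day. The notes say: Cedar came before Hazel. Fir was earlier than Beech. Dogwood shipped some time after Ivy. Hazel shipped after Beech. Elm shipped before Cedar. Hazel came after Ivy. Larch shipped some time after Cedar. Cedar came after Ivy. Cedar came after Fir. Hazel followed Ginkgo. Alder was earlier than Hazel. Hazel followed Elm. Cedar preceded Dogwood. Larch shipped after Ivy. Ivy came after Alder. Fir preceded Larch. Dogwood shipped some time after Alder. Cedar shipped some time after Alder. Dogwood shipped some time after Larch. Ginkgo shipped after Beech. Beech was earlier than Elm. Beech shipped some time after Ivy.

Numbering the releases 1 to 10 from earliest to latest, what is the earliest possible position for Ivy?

Alder must come before Ivy — 1 forced predecessor.
Nothing else is forced ahead of Ivy, so its earliest slot is position 1 + 1 = 2.

2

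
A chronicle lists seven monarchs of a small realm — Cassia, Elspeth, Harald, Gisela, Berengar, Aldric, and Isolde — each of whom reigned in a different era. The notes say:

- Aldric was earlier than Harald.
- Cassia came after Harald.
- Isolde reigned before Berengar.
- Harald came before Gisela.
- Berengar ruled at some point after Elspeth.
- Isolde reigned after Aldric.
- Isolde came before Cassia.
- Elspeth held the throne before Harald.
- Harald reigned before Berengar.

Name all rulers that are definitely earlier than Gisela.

Aldric, Elspeth, Harald

Directly stated before Gisela: Harald.
Aldric reaches Gisela via Aldric → Harald → Gisela.
Elspeth reaches Gisela via Elspeth → Harald → Gisela.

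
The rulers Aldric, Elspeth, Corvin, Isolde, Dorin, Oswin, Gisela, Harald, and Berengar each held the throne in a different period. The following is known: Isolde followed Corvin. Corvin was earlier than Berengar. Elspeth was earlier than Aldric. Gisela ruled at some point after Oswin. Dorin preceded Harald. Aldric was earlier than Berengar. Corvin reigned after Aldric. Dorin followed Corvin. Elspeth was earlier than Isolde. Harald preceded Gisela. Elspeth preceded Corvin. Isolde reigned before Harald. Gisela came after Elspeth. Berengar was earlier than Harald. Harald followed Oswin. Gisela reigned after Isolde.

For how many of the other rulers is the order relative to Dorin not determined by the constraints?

3

Forced before Dorin: Aldric, Corvin, and Elspeth; forced after Dorin: Gisela and Harald.
That leaves Berengar, Isolde, and Oswin with no forced order relative to Dorin — 3.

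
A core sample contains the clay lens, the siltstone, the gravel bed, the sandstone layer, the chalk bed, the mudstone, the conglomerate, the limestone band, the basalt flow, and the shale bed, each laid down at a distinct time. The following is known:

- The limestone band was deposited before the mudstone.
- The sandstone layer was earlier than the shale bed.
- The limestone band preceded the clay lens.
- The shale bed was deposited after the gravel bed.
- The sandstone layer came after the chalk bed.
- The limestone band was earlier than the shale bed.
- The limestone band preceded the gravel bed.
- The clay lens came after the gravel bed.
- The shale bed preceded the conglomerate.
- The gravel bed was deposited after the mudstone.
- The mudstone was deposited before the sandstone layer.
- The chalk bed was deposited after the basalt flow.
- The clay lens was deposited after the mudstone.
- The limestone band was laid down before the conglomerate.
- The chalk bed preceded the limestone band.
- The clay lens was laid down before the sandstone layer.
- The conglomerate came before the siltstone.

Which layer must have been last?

the siltstone

Every other layer has a chain of constraints placing it before the siltstone, so the siltstone is last.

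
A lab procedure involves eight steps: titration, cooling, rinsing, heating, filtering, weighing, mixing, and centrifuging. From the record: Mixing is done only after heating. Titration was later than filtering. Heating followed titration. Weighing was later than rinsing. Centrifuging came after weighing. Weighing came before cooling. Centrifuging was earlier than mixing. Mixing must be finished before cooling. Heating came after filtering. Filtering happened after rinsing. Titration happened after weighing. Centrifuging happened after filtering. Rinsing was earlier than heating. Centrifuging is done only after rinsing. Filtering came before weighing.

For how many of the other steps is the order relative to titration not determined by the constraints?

Forced before titration: filtering, rinsing, and weighing; forced after titration: cooling, heating, and mixing.
That leaves centrifuging with no forced order relative to titration — 1.

1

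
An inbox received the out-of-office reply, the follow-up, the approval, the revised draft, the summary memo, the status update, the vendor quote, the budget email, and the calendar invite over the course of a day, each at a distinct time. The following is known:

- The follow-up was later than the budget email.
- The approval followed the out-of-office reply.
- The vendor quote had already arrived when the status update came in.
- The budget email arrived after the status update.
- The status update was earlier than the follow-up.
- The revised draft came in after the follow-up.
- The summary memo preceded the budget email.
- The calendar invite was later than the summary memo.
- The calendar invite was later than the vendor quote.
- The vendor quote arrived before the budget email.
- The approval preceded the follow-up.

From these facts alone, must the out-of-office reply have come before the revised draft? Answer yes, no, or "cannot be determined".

Chain the constraints: the out-of-office reply → the approval → the follow-up → the revised draft. Each link is directly stated, so the out-of-office reply comes before the revised draft.

yes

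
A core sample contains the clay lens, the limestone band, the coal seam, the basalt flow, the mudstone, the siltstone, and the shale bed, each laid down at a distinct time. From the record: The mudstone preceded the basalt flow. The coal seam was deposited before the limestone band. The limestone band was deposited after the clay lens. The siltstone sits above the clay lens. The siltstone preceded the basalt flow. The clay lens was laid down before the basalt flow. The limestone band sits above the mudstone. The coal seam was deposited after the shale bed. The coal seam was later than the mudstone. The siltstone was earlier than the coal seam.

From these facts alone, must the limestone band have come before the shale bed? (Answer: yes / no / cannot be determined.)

Tracing the constraints gives the shale bed → the coal seam → the limestone band, so the shale bed must come before the limestone band.
That means the limestone band cannot be before the shale bed.

no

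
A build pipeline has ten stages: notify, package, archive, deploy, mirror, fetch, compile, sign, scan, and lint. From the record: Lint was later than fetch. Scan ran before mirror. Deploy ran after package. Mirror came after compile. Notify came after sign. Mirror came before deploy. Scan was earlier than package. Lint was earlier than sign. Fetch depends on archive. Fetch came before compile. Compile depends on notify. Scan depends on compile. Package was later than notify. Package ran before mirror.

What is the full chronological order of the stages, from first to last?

archive, fetch, lint, sign, notify, compile, scan, package, mirror, deploy

The constraints fix every adjacent pair, so only one ordering works:
archive → fetch → lint → sign → notify → compile → scan → package → mirror → deploy.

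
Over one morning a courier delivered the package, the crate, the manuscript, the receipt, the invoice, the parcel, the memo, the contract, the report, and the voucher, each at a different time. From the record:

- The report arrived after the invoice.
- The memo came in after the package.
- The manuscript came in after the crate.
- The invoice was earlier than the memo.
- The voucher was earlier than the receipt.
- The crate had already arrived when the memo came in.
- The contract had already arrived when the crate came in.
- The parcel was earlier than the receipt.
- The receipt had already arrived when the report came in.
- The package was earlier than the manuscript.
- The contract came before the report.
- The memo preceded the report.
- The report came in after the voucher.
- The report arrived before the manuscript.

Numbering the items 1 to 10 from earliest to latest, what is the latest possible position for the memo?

The memo must come before the manuscript and the report — 2 items forced after it.
Everything else can be placed before the memo in some valid order, so the memo can sit as late as position 10 − 2 = 8.

8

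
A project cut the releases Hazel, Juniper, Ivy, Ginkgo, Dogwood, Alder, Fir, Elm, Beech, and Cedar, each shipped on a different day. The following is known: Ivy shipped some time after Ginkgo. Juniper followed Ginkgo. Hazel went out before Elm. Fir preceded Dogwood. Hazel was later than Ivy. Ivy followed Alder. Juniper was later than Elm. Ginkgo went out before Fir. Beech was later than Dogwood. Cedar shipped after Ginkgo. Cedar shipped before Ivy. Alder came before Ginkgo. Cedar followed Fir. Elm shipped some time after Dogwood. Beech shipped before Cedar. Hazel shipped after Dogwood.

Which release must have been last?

Juniper

Every other release has a chain of constraints placing it before Juniper, so Juniper is last.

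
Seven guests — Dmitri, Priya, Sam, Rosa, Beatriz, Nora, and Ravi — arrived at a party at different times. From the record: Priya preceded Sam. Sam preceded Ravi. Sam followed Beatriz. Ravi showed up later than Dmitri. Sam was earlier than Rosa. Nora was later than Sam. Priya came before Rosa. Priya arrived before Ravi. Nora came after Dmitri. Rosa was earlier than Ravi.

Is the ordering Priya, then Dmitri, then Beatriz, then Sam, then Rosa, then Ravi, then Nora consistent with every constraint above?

yes

Check each stated constraint against the proposed order — e.g. Priya is ahead of Ravi; Dmitri is ahead of Nora. Every pair is in the required order; nothing is violated.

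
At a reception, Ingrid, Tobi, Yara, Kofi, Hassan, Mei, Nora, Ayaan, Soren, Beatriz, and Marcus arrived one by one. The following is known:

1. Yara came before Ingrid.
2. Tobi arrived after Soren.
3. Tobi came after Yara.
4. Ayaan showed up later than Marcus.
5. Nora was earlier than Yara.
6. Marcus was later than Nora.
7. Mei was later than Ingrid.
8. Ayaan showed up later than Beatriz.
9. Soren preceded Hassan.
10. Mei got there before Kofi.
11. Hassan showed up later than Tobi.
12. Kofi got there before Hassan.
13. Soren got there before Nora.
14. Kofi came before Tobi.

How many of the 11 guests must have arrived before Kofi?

Directly stated before Kofi: Mei.
Ingrid reaches Kofi via Ingrid → Mei → Kofi.
Nora reaches Kofi via Nora → Yara → Ingrid → Mei → Kofi.
Soren reaches Kofi via Soren → Nora → Yara → Ingrid → Mei → Kofi.
Likewise Yara reaches Kofi by chaining the stated constraints.
No chain forces Tobi (or any of the others) ahead of Kofi.
That's Ingrid, Mei, Nora, Soren, and Yara — 5 in all.

5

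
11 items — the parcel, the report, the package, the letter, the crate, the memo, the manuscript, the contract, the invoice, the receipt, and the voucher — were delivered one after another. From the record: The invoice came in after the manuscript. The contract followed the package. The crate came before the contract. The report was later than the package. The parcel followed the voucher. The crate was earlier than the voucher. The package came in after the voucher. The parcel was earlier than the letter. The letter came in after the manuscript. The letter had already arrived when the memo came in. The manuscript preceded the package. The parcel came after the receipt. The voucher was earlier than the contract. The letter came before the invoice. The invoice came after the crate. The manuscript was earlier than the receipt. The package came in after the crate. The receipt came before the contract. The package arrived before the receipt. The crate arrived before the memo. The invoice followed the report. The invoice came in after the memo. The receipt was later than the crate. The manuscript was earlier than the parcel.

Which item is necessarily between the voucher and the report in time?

Tracing the constraints gives the voucher → the package → the report, so the package sits after the voucher and before the report.
No other item is forced both after the voucher and before the report.

the package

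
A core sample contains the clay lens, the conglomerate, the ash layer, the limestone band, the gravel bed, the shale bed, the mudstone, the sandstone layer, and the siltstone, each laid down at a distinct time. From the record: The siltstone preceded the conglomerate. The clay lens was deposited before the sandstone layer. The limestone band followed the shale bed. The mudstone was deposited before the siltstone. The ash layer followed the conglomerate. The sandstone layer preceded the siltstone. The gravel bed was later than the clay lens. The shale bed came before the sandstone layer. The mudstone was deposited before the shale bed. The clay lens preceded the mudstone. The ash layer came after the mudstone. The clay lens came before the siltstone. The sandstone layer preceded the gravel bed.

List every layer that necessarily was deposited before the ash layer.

Directly stated before the ash layer: the conglomerate and the mudstone.
The clay lens reaches the ash layer via the clay lens → the mudstone → the ash layer.
The sandstone layer reaches the ash layer via the sandstone layer → the siltstone → the conglomerate → the ash layer.
The shale bed reaches the ash layer via the shale bed → the sandstone layer → the siltstone → the conglomerate → the ash layer.
Likewise the siltstone reaches the ash layer by chaining the stated constraints.
No chain forces the gravel bed (or any of the others) ahead of the ash layer.

the clay lens, the conglomerate, the mudstone, the sandstone layer, the shale bed, the siltstone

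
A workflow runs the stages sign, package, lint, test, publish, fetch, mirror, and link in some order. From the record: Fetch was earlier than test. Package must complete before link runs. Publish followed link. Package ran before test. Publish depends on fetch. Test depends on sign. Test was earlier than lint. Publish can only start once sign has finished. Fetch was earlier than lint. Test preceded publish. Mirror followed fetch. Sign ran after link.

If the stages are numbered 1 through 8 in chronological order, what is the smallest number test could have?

5

Fetch, link, package, and sign must all come before test — 4 forced predecessors.
Nothing else is forced ahead of test, so its earliest slot is position 4 + 1 = 5.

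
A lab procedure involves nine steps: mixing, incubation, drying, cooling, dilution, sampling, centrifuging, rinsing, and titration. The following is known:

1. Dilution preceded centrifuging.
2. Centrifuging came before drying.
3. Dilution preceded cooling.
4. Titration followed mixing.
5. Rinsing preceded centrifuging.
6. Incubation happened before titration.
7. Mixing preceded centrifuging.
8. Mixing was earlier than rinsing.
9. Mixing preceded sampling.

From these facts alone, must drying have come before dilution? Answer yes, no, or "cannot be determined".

no

Tracing the constraints gives dilution → centrifuging → drying, so dilution must come before drying.
That means drying cannot be before dilution.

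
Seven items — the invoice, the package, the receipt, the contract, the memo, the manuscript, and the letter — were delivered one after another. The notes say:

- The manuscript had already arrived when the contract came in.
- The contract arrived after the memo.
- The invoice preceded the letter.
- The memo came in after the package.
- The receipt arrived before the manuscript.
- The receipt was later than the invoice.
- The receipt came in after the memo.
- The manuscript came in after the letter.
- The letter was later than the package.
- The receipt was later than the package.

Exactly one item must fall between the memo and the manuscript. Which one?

the receipt

Tracing the constraints gives the memo → the receipt → the manuscript, so the receipt sits after the memo and before the manuscript.
No other item is forced both after the memo and before the manuscript.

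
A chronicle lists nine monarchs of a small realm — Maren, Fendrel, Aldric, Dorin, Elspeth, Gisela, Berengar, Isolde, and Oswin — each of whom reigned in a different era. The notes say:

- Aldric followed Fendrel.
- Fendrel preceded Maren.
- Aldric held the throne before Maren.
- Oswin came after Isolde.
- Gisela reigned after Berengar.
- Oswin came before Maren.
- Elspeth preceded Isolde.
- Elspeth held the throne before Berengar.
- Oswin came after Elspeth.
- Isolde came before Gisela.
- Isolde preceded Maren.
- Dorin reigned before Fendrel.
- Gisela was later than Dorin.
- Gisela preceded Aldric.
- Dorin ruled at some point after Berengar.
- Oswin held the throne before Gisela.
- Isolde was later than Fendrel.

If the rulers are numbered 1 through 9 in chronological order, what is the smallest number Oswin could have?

6

Berengar, Dorin, Elspeth, Fendrel, and Isolde must all come before Oswin — 5 forced predecessors.
Nothing else is forced ahead of Oswin, so their earliest slot is position 5 + 1 = 6.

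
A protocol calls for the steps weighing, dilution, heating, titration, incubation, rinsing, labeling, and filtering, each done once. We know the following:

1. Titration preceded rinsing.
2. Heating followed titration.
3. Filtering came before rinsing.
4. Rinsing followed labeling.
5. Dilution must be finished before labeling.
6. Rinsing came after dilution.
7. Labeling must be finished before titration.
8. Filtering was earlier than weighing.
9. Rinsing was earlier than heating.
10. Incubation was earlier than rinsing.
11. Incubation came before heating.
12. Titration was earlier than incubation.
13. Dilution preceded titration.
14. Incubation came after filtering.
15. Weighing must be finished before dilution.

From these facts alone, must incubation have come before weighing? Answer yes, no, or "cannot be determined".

no

Tracing the constraints gives weighing → dilution → titration → incubation, so weighing must come before incubation.
That means incubation cannot be before weighing.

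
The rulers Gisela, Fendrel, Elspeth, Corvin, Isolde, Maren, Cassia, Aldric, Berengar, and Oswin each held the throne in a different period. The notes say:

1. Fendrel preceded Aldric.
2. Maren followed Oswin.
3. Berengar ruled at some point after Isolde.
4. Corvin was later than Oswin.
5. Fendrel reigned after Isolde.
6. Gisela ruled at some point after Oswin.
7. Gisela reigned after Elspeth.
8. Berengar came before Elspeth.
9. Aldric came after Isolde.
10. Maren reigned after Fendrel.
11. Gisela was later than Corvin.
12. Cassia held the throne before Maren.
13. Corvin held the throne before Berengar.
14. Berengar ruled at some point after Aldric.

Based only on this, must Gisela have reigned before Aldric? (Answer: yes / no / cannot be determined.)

Tracing the constraints gives Aldric → Berengar → Elspeth → Gisela, so Aldric must come before Gisela.
That means Gisela cannot be before Aldric.

no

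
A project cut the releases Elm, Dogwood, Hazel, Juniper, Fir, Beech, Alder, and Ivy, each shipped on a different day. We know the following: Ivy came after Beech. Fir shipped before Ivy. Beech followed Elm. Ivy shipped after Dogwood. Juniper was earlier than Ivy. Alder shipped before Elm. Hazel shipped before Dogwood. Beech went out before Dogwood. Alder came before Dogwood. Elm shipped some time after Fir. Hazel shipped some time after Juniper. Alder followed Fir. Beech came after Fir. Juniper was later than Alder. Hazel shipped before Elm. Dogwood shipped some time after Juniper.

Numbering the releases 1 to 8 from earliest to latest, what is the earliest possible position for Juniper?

3

Alder and Fir must both come before Juniper — 2 forced predecessors.
Nothing else is forced ahead of Juniper, so its earliest slot is position 2 + 1 = 3.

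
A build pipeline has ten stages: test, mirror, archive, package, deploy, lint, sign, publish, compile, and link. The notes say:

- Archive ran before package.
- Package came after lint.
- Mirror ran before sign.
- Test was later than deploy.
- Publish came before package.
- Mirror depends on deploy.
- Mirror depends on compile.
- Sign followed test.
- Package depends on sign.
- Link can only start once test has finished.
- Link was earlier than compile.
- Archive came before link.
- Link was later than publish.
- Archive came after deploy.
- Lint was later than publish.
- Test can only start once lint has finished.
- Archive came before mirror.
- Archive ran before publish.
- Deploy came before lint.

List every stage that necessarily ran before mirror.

Directly stated before mirror: archive, compile, and deploy.
Link reaches mirror via link → compile → mirror.
Lint reaches mirror via lint → test → link → compile → mirror.
Publish reaches mirror via publish → link → compile → mirror.
Likewise test reaches mirror by chaining the stated constraints.
No chain forces sign (or any of the others) ahead of mirror.

archive, compile, deploy, link, lint, publish, test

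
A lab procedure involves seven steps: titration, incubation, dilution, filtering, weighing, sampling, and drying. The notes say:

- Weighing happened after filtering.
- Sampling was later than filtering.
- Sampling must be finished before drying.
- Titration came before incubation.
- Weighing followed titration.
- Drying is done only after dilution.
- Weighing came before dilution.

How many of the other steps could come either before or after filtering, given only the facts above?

Forced after filtering: dilution, drying, sampling, and weighing.
That leaves incubation and titration with no forced order relative to filtering — 2.

2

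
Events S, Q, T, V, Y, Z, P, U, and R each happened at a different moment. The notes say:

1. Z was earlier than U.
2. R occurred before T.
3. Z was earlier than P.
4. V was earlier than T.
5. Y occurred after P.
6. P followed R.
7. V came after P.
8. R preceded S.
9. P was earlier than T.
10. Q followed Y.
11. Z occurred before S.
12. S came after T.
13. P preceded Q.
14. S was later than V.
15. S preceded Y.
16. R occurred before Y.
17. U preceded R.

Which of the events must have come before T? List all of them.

Directly stated before T: P, R, and V.
U reaches T via U → R → T.
Z reaches T via Z → P → T.
No chain forces S (or any of the others) ahead of T.

P, R, U, V, Z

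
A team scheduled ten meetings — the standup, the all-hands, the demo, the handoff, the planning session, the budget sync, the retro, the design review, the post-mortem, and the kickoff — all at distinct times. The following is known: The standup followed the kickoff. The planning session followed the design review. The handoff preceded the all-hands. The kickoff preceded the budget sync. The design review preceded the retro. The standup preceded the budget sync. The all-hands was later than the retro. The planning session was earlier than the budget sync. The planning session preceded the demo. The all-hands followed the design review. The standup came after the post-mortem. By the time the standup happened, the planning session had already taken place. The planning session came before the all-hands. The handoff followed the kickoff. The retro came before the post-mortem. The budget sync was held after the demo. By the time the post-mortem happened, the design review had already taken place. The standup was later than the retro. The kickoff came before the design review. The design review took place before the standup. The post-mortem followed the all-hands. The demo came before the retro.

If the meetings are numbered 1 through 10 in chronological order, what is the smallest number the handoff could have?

2

The kickoff must come before the handoff — 1 forced predecessor.
Nothing else is forced ahead of the handoff, so its earliest slot is position 1 + 1 = 2.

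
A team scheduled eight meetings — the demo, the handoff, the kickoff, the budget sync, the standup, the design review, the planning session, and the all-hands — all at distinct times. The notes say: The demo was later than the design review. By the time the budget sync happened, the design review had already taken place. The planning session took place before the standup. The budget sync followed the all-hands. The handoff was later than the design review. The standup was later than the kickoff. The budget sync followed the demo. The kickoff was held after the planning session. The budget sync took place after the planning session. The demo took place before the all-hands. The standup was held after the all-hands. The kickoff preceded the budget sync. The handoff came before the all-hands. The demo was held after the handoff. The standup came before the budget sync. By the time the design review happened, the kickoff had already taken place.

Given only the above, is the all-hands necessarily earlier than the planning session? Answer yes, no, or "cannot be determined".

no

Tracing the constraints gives the planning session → the kickoff → the design review → the handoff → the all-hands, so the planning session must come before the all-hands.
That means the all-hands cannot be before the planning session.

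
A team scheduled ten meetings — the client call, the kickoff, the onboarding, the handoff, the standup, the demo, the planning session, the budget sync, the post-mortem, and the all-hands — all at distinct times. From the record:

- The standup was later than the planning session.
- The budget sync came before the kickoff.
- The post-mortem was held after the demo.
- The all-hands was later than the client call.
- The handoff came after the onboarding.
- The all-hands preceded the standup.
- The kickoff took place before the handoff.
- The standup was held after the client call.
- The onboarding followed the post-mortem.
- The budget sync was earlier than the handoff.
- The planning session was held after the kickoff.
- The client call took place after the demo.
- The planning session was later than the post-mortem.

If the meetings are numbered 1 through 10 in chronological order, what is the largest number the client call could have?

8

The client call must come before the all-hands and the standup — 2 meetings forced after it.
Everything else can be placed before the client call in some valid order, so the client call can sit as late as position 10 − 2 = 8.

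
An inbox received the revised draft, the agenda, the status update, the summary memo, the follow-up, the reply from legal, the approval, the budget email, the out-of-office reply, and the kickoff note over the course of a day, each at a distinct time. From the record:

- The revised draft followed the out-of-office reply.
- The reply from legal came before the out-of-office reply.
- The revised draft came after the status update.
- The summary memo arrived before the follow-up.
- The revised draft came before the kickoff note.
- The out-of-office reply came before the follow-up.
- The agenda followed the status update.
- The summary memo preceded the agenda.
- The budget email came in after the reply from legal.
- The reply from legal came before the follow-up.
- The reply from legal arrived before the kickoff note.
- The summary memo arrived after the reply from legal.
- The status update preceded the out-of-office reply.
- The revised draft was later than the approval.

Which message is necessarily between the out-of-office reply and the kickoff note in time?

Tracing the constraints gives the out-of-office reply → the revised draft → the kickoff note, so the revised draft sits after the out-of-office reply and before the kickoff note.
No other message is forced both after the out-of-office reply and before the kickoff note.

the revised draft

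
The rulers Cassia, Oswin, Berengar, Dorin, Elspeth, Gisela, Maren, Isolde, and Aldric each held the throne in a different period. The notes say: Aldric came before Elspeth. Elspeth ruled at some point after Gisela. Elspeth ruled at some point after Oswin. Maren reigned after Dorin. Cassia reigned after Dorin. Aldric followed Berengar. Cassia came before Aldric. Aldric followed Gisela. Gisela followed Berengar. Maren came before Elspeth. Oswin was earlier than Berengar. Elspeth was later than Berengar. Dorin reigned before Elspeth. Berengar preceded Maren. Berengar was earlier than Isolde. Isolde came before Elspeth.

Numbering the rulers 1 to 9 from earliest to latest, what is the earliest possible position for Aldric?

Berengar, Cassia, Dorin, Gisela, and Oswin must all come before Aldric — 5 forced predecessors.
Nothing else is forced ahead of Aldric, so their earliest slot is position 5 + 1 = 6.

6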